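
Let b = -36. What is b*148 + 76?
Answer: -5252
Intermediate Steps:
b*148 + 76 = -36*148 + 76 = -5328 + 76 = -5252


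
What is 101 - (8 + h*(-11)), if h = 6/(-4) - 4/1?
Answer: 65/2 ≈ 32.500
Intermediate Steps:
h = -11/2 (h = 6*(-1/4) - 4*1 = -3/2 - 4 = -11/2 ≈ -5.5000)
101 - (8 + h*(-11)) = 101 - (8 - 11/2*(-11)) = 101 - (8 + 121/2) = 101 - 1*137/2 = 101 - 137/2 = 65/2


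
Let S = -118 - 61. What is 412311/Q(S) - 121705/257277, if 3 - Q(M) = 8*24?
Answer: -11789015488/5402817 ≈ -2182.0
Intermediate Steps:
S = -179
Q(M) = -189 (Q(M) = 3 - 8*24 = 3 - 1*192 = 3 - 192 = -189)
412311/Q(S) - 121705/257277 = 412311/(-189) - 121705/257277 = 412311*(-1/189) - 121705*1/257277 = -137437/63 - 121705/257277 = -11789015488/5402817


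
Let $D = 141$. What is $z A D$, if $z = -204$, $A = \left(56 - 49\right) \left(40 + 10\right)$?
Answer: $-10067400$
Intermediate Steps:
$A = 350$ ($A = 7 \cdot 50 = 350$)
$z A D = \left(-204\right) 350 \cdot 141 = \left(-71400\right) 141 = -10067400$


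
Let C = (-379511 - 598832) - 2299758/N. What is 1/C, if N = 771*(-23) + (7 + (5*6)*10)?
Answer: -8713/8523152680 ≈ -1.0223e-6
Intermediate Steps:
N = -17426 (N = -17733 + (7 + 30*10) = -17733 + (7 + 300) = -17733 + 307 = -17426)
C = -8523152680/8713 (C = (-379511 - 598832) - 2299758/(-17426) = -978343 - 2299758*(-1/17426) = -978343 + 1149879/8713 = -8523152680/8713 ≈ -9.7821e+5)
1/C = 1/(-8523152680/8713) = -8713/8523152680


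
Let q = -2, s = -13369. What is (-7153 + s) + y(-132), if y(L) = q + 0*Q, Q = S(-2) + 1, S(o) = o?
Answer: -20524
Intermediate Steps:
Q = -1 (Q = -2 + 1 = -1)
y(L) = -2 (y(L) = -2 + 0*(-1) = -2 + 0 = -2)
(-7153 + s) + y(-132) = (-7153 - 13369) - 2 = -20522 - 2 = -20524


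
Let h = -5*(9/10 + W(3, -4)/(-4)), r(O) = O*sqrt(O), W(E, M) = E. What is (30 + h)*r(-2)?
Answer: -117*I*sqrt(2)/2 ≈ -82.731*I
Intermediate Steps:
r(O) = O**(3/2)
h = -3/4 (h = -5*(9/10 + 3/(-4)) = -5*(9*(1/10) + 3*(-1/4)) = -5*(9/10 - 3/4) = -5*3/20 = -3/4 ≈ -0.75000)
(30 + h)*r(-2) = (30 - 3/4)*(-2)**(3/2) = 117*(-2*I*sqrt(2))/4 = -117*I*sqrt(2)/2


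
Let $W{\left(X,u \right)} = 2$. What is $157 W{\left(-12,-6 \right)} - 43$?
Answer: $271$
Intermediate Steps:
$157 W{\left(-12,-6 \right)} - 43 = 157 \cdot 2 - 43 = 314 - 43 = 271$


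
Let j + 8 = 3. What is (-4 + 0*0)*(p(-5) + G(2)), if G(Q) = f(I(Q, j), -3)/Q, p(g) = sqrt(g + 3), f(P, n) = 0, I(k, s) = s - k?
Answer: -4*I*sqrt(2) ≈ -5.6569*I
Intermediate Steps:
j = -5 (j = -8 + 3 = -5)
p(g) = sqrt(3 + g)
G(Q) = 0 (G(Q) = 0/Q = 0)
(-4 + 0*0)*(p(-5) + G(2)) = (-4 + 0*0)*(sqrt(3 - 5) + 0) = (-4 + 0)*(sqrt(-2) + 0) = -4*(I*sqrt(2) + 0) = -4*I*sqrt(2)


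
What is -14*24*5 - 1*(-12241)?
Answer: 10561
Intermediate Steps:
-14*24*5 - 1*(-12241) = -336*5 + 12241 = -1680 + 12241 = 10561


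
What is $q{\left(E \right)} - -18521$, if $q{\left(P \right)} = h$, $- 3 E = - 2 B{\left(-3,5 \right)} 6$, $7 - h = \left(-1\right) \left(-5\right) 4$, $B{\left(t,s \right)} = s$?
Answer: $18508$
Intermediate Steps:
$h = -13$ ($h = 7 - \left(-1\right) \left(-5\right) 4 = 7 - 5 \cdot 4 = 7 - 20 = -13$)
$E = 20$ ($E = - \frac{\left(-2\right) 5 \cdot 6}{3} = - \frac{\left(-10\right) 6}{3} = \left(- \frac{1}{3}\right) \left(-60\right) = 20$)
$q{\left(P \right)} = -13$
$q{\left(E \right)} - -18521 = -13 - -18521 = -13 + 18521 = 18508$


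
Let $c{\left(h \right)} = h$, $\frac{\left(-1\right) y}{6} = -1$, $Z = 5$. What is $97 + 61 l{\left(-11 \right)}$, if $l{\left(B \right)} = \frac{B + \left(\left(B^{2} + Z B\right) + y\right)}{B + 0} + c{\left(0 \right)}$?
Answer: $- \frac{2654}{11} \approx -241.27$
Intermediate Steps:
$y = 6$ ($y = \left(-6\right) \left(-1\right) = 6$)
$l{\left(B \right)} = \frac{6 + B^{2} + 6 B}{B}$ ($l{\left(B \right)} = \frac{B + \left(\left(B^{2} + 5 B\right) + 6\right)}{B + 0} + 0 = \frac{B + \left(6 + B^{2} + 5 B\right)}{B} + 0 = \frac{6 + B^{2} + 6 B}{B} + 0 = \frac{6 + B^{2} + 6 B}{B}$)
$97 + 61 l{\left(-11 \right)} = 97 + 61 \left(6 - 11 + \frac{6}{-11}\right) = 97 + 61 \left(6 - 11 + 6 \left(- \frac{1}{11}\right)\right) = 97 + 61 \left(6 - 11 - \frac{6}{11}\right) = 97 + 61 \left(- \frac{61}{11}\right) = 97 - \frac{3721}{11} = - \frac{2654}{11}$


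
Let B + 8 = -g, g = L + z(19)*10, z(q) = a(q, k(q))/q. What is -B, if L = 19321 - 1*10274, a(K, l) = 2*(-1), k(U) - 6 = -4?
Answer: 172025/19 ≈ 9054.0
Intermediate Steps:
k(U) = 2 (k(U) = 6 - 4 = 2)
a(K, l) = -2
L = 9047 (L = 19321 - 10274 = 9047)
z(q) = -2/q
g = 171873/19 (g = 9047 - 2/19*10 = 9047 - 20/19 = 171873/19 ≈ 9046.0)
B = -172025/19 (B = -8 - 1*171873/19 = -8 - 171873/19 = -172025/19 ≈ -9054.0)
-B = -1*(-172025/19) = 172025/19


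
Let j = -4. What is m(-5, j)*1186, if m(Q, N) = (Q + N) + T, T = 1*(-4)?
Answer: -15418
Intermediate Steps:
T = -4
m(Q, N) = -4 + N + Q (m(Q, N) = (Q + N) - 4 = (N + Q) - 4 = -4 + N + Q)
m(-5, j)*1186 = (-4 - 4 - 5)*1186 = -13*1186 = -15418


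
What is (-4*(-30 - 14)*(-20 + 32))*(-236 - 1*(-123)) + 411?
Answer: -238245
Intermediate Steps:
(-4*(-30 - 14)*(-20 + 32))*(-236 - 1*(-123)) + 411 = (-(-176)*12)*(-236 + 123) + 411 = -4*(-528)*(-113) + 411 = 2112*(-113) + 411 = -238656 + 411 = -238245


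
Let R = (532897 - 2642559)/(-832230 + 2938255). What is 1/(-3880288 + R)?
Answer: -2106025/8171985644862 ≈ -2.5771e-7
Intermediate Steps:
R = -2109662/2106025 ≈ -1.0017
1/(-3880288 + R) = 1/(-3880288 - 2109662/2106025) = 1/(-8171985644862/2106025) = -2106025/8171985644862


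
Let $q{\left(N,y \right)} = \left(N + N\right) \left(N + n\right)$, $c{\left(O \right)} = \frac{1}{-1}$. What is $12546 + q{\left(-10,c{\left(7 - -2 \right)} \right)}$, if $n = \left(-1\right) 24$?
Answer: $13226$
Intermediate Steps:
$n = -24$
$c{\left(O \right)} = -1$
$q{\left(N,y \right)} = 2 N \left(-24 + N\right)$ ($q{\left(N,y \right)} = \left(N + N\right) \left(N - 24\right) = 2 N \left(-24 + N\right)$)
$12546 + q{\left(-10,c{\left(7 - -2 \right)} \right)} = 12546 + 2 \left(-10\right) \left(-24 - 10\right) = 12546 + 2 \left(-10\right) \left(-34\right) = 12546 + 680 = 13226$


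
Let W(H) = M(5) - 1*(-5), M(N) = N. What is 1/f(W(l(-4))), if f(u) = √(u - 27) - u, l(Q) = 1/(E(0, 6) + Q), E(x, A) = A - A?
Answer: -10/117 - I*√17/117 ≈ -0.08547 - 0.03524*I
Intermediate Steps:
E(x, A) = 0
l(Q) = 1/Q (l(Q) = 1/(0 + Q) = 1/Q)
W(H) = 10 (W(H) = 5 - 1*(-5) = 5 + 5 = 10)
f(u) = √(-27 + u) - u
1/f(W(l(-4))) = 1/(√(-27 + 10) - 1*10) = 1/(√(-17) - 10) = 1/(I*√17 - 10) = 1/(-10 + I*√17)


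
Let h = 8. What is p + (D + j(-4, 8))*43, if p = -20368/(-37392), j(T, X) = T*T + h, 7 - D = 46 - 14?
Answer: -5222/123 ≈ -42.455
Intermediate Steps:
D = -25 (D = 7 - (46 - 14) = 7 - 1*32 = 7 - 32 = -25)
j(T, X) = 8 + T² (j(T, X) = T*T + 8 = T² + 8 = 8 + T²)
p = 67/123 (p = -20368*(-1/37392) = 67/123 ≈ 0.54472)
p + (D + j(-4, 8))*43 = 67/123 + (-25 + (8 + (-4)²))*43 = 67/123 + (-25 + (8 + 16))*43 = 67/123 + (-25 + 24)*43 = 67/123 - 1*43 = 67/123 - 43 = -5222/123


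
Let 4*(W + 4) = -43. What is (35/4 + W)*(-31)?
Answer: 186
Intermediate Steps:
W = -59/4 (W = -4 + (1/4)*(-43) = -4 - 43/4 = -59/4 ≈ -14.750)
(35/4 + W)*(-31) = (35/4 - 59/4)*(-31) = -6*(-31) = 186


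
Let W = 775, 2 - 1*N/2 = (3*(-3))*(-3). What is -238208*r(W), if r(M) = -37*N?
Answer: -440684800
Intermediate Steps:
N = -50 (N = 4 - 2*3*(-3)*(-3) = 4 - (-18)*(-3) = 4 - 2*27 = 4 - 54 = -50)
r(M) = 1850 (r(M) = -37*(-50) = 1850)
-238208*r(W) = -238208/(1/1850) = -238208/1/1850 = -238208*1850 = -440684800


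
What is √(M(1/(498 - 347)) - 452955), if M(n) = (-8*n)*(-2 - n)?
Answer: 3*I*√1147536059/151 ≈ 673.02*I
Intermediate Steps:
M(n) = -8*n*(-2 - n)
√(M(1/(498 - 347)) - 452955) = √(8*(2 + 1/(498 - 347))/(498 - 347) - 452955) = √(8*(2 + 1/151)/151 - 452955) = √(8*(1/151)*(2 + 1/151) - 452955) = √(8*(1/151)*(303/151) - 452955) = √(2424/22801 - 452955) = √(-10327824531/22801) = 3*I*√1147536059/151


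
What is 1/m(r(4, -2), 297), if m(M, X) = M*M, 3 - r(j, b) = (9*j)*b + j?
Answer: 1/5041 ≈ 0.00019837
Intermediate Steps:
r(j, b) = 3 - j - 9*b*j (r(j, b) = 3 - ((9*j)*b + j) = 3 - (9*b*j + j) = 3 - (j + 9*b*j) = 3 + (-j - 9*b*j) = 3 - j - 9*b*j)
m(M, X) = M**2
1/m(r(4, -2), 297) = 1/((3 - 1*4 - 9*(-2)*4)**2) = 1/((3 - 4 + 72)**2) = 1/(71**2) = 1/5041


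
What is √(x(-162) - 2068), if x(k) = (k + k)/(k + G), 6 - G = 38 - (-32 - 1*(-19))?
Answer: 2*I*√273286/23 ≈ 45.458*I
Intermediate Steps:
G = -45 (G = 6 - (38 - (-32 - 1*(-19))) = 6 - (38 - (-32 + 19)) = 6 - (38 - 1*(-13)) = 6 - (38 + 13) = 6 - 1*51 = 6 - 51 = -45)
x(k) = 2*k/(-45 + k) (x(k) = (k + k)/(k - 45) = (2*k)/(-45 + k) = 2*k/(-45 + k))
√(x(-162) - 2068) = √(2*(-162)/(-45 - 162) - 2068) = √(2*(-162)/(-207) - 2068) = √(2*(-162)*(-1/207) - 2068) = √(36/23 - 2068) = √(-47528/23) = 2*I*√273286/23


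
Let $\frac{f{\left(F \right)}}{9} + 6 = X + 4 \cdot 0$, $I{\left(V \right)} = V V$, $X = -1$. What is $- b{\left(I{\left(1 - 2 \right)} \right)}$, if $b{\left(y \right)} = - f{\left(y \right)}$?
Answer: $-63$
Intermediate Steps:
$I{\left(V \right)} = V^{2}$
$f{\left(F \right)} = -63$ ($f{\left(F \right)} = -54 + 9 \left(-1 + 4 \cdot 0\right) = -54 + 9 \left(-1 + 0\right) = -54 + 9 \left(-1\right) = -54 - 9 = -63$)
$b{\left(y \right)} = 63$ ($b{\left(y \right)} = \left(-1\right) \left(-63\right) = 63$)
$- b{\left(I{\left(1 - 2 \right)} \right)} = \left(-1\right) 63 = -63$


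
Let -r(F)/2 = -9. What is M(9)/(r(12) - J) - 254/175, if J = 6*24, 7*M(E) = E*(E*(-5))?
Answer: -2431/2450 ≈ -0.99224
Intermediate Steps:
r(F) = 18 (r(F) = -2*(-9) = 18)
M(E) = -5*E²/7 (M(E) = (E*(E*(-5)))/7 = (E*(-5*E))/7 = (-5*E²)/7 = -5*E²/7)
J = 144
M(9)/(r(12) - J) - 254/175 = (-5/7*9²)/(18 - 1*144) - 254/175 = (-5/7*81)/(18 - 144) - 254*1/175 = -405/7/(-126) - 254/175 = -405/7*(-1/126) - 254/175 = 45/98 - 254/175 = -2431/2450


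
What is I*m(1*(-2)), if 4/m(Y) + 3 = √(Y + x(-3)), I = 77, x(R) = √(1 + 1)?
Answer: -308/(3 - I*√(2 - √2)) ≈ -96.393 - 24.592*I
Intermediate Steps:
x(R) = √2
m(Y) = 4/(-3 + √(Y + √2))
I*m(1*(-2)) = 77*(4/(-3 + √(1*(-2) + √2))) = 77*(4/(-3 + √(-2 + √2))) = 308/(-3 + √(-2 + √2))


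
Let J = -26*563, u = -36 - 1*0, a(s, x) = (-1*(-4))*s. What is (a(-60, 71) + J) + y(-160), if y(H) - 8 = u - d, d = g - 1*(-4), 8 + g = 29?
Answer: -14931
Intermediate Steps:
g = 21 (g = -8 + 29 = 21)
a(s, x) = 4*s
u = -36 (u = -36 + 0 = -36)
d = 25 (d = 21 - 1*(-4) = 21 + 4 = 25)
y(H) = -53 (y(H) = 8 + (-36 - 1*25) = 8 + (-36 - 25) = 8 - 61 = -53)
J = -14638
(a(-60, 71) + J) + y(-160) = (4*(-60) - 14638) - 53 = (-240 - 14638) - 53 = -14878 - 53 = -14931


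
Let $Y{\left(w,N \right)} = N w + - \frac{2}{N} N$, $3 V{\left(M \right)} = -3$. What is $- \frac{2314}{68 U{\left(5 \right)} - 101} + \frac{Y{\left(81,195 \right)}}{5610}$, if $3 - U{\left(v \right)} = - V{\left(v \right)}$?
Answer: $- \frac{146221}{2310} \approx -63.299$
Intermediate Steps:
$V{\left(M \right)} = -1$ ($V{\left(M \right)} = \frac{1}{3} \left(-3\right) = -1$)
$U{\left(v \right)} = 2$ ($U{\left(v \right)} = 3 - \left(-1\right) \left(-1\right) = 3 - 1 = 2$)
$Y{\left(w,N \right)} = -2 + N w$ ($Y{\left(w,N \right)} = N w - 2 = -2 + N w$)
$- \frac{2314}{68 U{\left(5 \right)} - 101} + \frac{Y{\left(81,195 \right)}}{5610} = - \frac{2314}{68 \cdot 2 - 101} + \frac{-2 + 195 \cdot 81}{5610} = - \frac{2314}{136 - 101} + \left(-2 + 15795\right) \frac{1}{5610} = - \frac{2314}{35} + 15793 \cdot \frac{1}{5610} = \left(-2314\right) \frac{1}{35} + \frac{929}{330} = - \frac{2314}{35} + \frac{929}{330} = - \frac{146221}{2310}$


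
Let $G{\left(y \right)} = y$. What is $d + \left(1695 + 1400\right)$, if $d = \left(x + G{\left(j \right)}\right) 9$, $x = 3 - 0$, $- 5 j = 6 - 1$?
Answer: $3113$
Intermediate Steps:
$j = -1$ ($j = - \frac{6 - 1}{5} = \left(- \frac{1}{5}\right) 5 = -1$)
$x = 3$ ($x = 3 + 0 = 3$)
$d = 18$ ($d = \left(3 - 1\right) 9 = 2 \cdot 9 = 18$)
$d + \left(1695 + 1400\right) = 18 + \left(1695 + 1400\right) = 18 + 3095 = 3113$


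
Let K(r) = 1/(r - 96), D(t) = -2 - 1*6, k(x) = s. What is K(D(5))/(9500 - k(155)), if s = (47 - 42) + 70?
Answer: -1/980200 ≈ -1.0202e-6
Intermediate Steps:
s = 75 (s = 5 + 70 = 75)
k(x) = 75
D(t) = -8 (D(t) = -2 - 6 = -8)
K(r) = 1/(-96 + r)
K(D(5))/(9500 - k(155)) = 1/((-96 - 8)*(9500 - 1*75)) = 1/((-104)*(9500 - 75)) = -1/104/9425 = -1/104*1/9425 = -1/980200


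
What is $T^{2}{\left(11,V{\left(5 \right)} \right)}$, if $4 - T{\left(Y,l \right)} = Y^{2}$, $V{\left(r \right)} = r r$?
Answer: $13689$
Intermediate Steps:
$V{\left(r \right)} = r^{2}$
$T{\left(Y,l \right)} = 4 - Y^{2}$
$T^{2}{\left(11,V{\left(5 \right)} \right)} = \left(4 - 11^{2}\right)^{2} = \left(4 - 121\right)^{2} = \left(-117\right)^{2} = 13689$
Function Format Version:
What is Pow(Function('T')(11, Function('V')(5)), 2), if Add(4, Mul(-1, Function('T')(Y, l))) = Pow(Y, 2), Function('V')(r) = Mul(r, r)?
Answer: 13689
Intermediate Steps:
Function('V')(r) = Pow(r, 2)
Function('T')(Y, l) = Add(4, Mul(-1, Pow(Y, 2)))
Pow(Function('T')(11, Function('V')(5)), 2) = Pow(Add(4, Mul(-1, Pow(11, 2))), 2) = Pow(Add(4, Mul(-1, 121)), 2) = Pow(Add(4, -121), 2) = Pow(-117, 2) = 13689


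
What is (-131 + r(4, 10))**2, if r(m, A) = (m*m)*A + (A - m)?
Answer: 1225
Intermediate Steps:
r(m, A) = A - m + A*m**2 (r(m, A) = m**2*A + (A - m) = A*m**2 + (A - m) = A - m + A*m**2)
(-131 + r(4, 10))**2 = (-131 + (10 - 1*4 + 10*4**2))**2 = (-131 + (10 - 4 + 10*16))**2 = (-131 + (10 - 4 + 160))**2 = (-131 + 166)**2 = 35**2 = 1225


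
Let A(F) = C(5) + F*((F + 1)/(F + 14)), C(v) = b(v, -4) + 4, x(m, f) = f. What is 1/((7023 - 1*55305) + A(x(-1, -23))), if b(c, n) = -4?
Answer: -9/435044 ≈ -2.0688e-5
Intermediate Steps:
C(v) = 0 (C(v) = -4 + 4 = 0)
A(F) = F*(1 + F)/(14 + F) (A(F) = 0 + F*((F + 1)/(F + 14)) = 0 + F*((1 + F)/(14 + F)) = 0 + F*(1 + F)/(14 + F) = F*(1 + F)/(14 + F))
1/((7023 - 1*55305) + A(x(-1, -23))) = 1/((7023 - 1*55305) - 23*(1 - 23)/(14 - 23)) = 1/((7023 - 55305) - 23*(-22)/(-9)) = 1/(-48282 - 23*(-⅑)*(-22)) = 1/(-48282 - 506/9) = 1/(-435044/9) = -9/435044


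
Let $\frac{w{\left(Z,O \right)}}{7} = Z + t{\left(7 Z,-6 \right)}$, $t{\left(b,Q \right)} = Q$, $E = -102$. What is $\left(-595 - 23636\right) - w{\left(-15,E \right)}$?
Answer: $-24084$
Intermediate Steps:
$w{\left(Z,O \right)} = -42 + 7 Z$ ($w{\left(Z,O \right)} = 7 \left(Z - 6\right) = 7 \left(-6 + Z\right) = -42 + 7 Z$)
$\left(-595 - 23636\right) - w{\left(-15,E \right)} = \left(-595 - 23636\right) - \left(-42 + 7 \left(-15\right)\right) = \left(-595 - 23636\right) - \left(-42 - 105\right) = -24231 - -147 = -24231 + 147 = -24084$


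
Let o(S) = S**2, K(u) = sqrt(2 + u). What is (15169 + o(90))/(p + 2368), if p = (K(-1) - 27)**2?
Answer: 23269/3044 ≈ 7.6442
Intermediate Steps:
p = 676 (p = (sqrt(2 - 1) - 27)**2 = (sqrt(1) - 27)**2 = (1 - 27)**2 = (-26)**2 = 676)
(15169 + o(90))/(p + 2368) = (15169 + 90**2)/(676 + 2368) = (15169 + 8100)/3044 = 23269*(1/3044) = 23269/3044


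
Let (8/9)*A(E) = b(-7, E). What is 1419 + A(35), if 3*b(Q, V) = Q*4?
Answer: 2817/2 ≈ 1408.5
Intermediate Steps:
b(Q, V) = 4*Q/3 (b(Q, V) = (Q*4)/3 = (4*Q)/3 = 4*Q/3)
A(E) = -21/2 (A(E) = 9*((4/3)*(-7))/8 = (9/8)*(-28/3) = -21/2)
1419 + A(35) = 1419 - 21/2 = 2817/2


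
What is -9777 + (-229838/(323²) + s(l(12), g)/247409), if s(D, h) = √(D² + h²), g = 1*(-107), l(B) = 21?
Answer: -1020254471/104329 + √11890/247409 ≈ -9779.2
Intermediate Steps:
g = -107
-9777 + (-229838/(323²) + s(l(12), g)/247409) = -9777 + (-229838/(323²) + √(21² + (-107)²)/247409) = -9777 + (-229838/104329 + √(441 + 11449)*(1/247409)) = -9777 + (-229838*1/104329 + √11890*(1/247409)) = -9777 + (-229838/104329 + √11890/247409) = -1020254471/104329 + √11890/247409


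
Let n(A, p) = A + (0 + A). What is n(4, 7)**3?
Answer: 512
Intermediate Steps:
n(A, p) = 2*A (n(A, p) = A + A = 2*A)
n(4, 7)**3 = (2*4)**3 = 8**3 = 512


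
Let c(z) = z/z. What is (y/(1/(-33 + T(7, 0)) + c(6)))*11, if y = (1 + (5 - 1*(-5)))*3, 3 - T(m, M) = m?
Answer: 4477/12 ≈ 373.08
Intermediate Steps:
T(m, M) = 3 - m
c(z) = 1
y = 33 (y = (1 + (5 + 5))*3 = (1 + 10)*3 = 11*3 = 33)
(y/(1/(-33 + T(7, 0)) + c(6)))*11 = (33/(1/(-33 + (3 - 1*7)) + 1))*11 = (33/(1/(-33 + (3 - 7)) + 1))*11 = (33/(1/(-33 - 4) + 1))*11 = (33/(1/(-37) + 1))*11 = (33/(-1/37 + 1))*11 = (33/(36/37))*11 = ((37/36)*33)*11 = (407/12)*11 = 4477/12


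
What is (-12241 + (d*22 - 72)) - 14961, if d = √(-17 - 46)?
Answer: -27274 + 66*I*√7 ≈ -27274.0 + 174.62*I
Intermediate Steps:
d = 3*I*√7 (d = √(-63) = 3*I*√7 ≈ 7.9373*I)
(-12241 + (d*22 - 72)) - 14961 = (-12241 + ((3*I*√7)*22 - 72)) - 14961 = (-12241 + (66*I*√7 - 72)) - 14961 = (-12241 + (-72 + 66*I*√7)) - 14961 = (-12313 + 66*I*√7) - 14961 = -27274 + 66*I*√7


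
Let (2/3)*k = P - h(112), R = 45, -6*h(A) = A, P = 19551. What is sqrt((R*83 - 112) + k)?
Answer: sqrt(131910)/2 ≈ 181.60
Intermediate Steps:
h(A) = -A/6
k = 58709/2 (k = 3*(19551 - (-1)*112/6)/2 = 3*(19551 - 1*(-56/3))/2 = 3*(19551 + 56/3)/2 = (3/2)*(58709/3) = 58709/2 ≈ 29355.)
sqrt((R*83 - 112) + k) = sqrt((45*83 - 112) + 58709/2) = sqrt((3735 - 112) + 58709/2) = sqrt(3623 + 58709/2) = sqrt(65955/2) = sqrt(131910)/2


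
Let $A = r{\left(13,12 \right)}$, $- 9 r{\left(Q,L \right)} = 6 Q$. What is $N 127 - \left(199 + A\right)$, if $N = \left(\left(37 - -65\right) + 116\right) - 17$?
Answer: $\frac{76010}{3} \approx 25337.0$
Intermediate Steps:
$r{\left(Q,L \right)} = - \frac{2 Q}{3}$ ($r{\left(Q,L \right)} = - \frac{6 Q}{9} = - \frac{2 Q}{3}$)
$A = - \frac{26}{3}$ ($A = \left(- \frac{2}{3}\right) 13 = - \frac{26}{3} \approx -8.6667$)
$N = 201$ ($N = \left(\left(37 + 65\right) + 116\right) + \left(-85 + 68\right) = \left(102 + 116\right) - 17 = 218 - 17 = 201$)
$N 127 - \left(199 + A\right) = 201 \cdot 127 - \frac{571}{3} = 25527 + \left(-199 + \frac{26}{3}\right) = 25527 - \frac{571}{3} = \frac{76010}{3}$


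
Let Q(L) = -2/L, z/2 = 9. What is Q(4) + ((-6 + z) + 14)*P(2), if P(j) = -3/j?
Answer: -79/2 ≈ -39.500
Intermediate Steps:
z = 18 (z = 2*9 = 18)
Q(4) + ((-6 + z) + 14)*P(2) = -2/4 + ((-6 + 18) + 14)*(-3/2) = -2*1/4 + (12 + 14)*(-3*1/2) = -1/2 + 26*(-3/2) = -1/2 - 39 = -79/2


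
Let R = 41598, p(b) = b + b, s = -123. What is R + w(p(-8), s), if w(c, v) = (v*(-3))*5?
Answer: 43443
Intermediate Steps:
p(b) = 2*b
w(c, v) = -15*v (w(c, v) = -3*v*5 = -15*v)
R + w(p(-8), s) = 41598 - 15*(-123) = 41598 + 1845 = 43443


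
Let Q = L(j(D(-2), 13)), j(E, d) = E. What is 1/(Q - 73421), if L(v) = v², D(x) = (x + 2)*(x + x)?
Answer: -1/73421 ≈ -1.3620e-5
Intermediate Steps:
D(x) = 2*x*(2 + x) (D(x) = (2 + x)*(2*x) = 2*x*(2 + x))
Q = 0 (Q = (2*(-2)*(2 - 2))² = (2*(-2)*0)² = 0² = 0)
1/(Q - 73421) = 1/(0 - 73421) = 1/(-73421) = -1/73421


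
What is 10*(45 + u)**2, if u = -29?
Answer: 2560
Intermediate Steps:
10*(45 + u)**2 = 10*(45 - 29)**2 = 10*16**2 = 10*256 = 2560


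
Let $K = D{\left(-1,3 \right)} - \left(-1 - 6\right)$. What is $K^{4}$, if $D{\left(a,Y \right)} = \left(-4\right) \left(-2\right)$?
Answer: $50625$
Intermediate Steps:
$D{\left(a,Y \right)} = 8$
$K = 15$ ($K = 8 - \left(-1 - 6\right) = 8 - -7 = 8 + 7 = 15$)
$K^{4} = 15^{4} = 50625$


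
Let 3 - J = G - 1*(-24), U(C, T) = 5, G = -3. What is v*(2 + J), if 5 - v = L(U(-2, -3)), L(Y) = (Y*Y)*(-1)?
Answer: -480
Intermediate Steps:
L(Y) = -Y² (L(Y) = Y²*(-1) = -Y²)
v = 30 (v = 5 - (-1)*5² = 5 - (-1)*25 = 5 - 1*(-25) = 5 + 25 = 30)
J = -18 (J = 3 - (-3 - 1*(-24)) = 3 - (-3 + 24) = 3 - 1*21 = 3 - 21 = -18)
v*(2 + J) = 30*(2 - 18) = 30*(-16) = -480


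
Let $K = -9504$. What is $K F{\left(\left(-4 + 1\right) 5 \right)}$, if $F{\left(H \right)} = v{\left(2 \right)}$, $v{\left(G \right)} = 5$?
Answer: $-47520$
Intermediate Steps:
$F{\left(H \right)} = 5$
$K F{\left(\left(-4 + 1\right) 5 \right)} = \left(-9504\right) 5 = -47520$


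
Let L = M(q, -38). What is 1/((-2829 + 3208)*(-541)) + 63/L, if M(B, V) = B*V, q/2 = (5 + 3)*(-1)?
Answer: 12916849/124663712 ≈ 0.10361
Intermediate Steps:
q = -16 (q = 2*((5 + 3)*(-1)) = 2*(8*(-1)) = 2*(-8) = -16)
L = 608 (L = -16*(-38) = 608)
1/((-2829 + 3208)*(-541)) + 63/L = 1/((-2829 + 3208)*(-541)) + 63/608 = -1/541/379 + 63*(1/608) = (1/379)*(-1/541) + 63/608 = -1/205039 + 63/608 = 12916849/124663712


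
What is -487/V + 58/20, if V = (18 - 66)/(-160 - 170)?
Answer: -133809/40 ≈ -3345.2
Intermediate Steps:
V = 8/55 (V = -48/(-330) = -48*(-1/330) = 8/55 ≈ 0.14545)
-487/V + 58/20 = -487/8/55 + 58/20 = -487*55/8 + 58*(1/20) = -26785/8 + 29/10 = -133809/40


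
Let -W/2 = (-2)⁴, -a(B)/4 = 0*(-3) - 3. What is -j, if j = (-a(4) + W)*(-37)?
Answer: -1628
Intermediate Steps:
a(B) = 12 (a(B) = -4*(0*(-3) - 3) = -4*(0 - 3) = -4*(-3) = 12)
W = -32 (W = -2*(-2)⁴ = -2*16 = -32)
j = 1628 (j = (-1*12 - 32)*(-37) = (-12 - 32)*(-37) = -44*(-37) = 1628)
-j = -1*1628 = -1628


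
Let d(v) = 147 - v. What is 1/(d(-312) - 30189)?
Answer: -1/29730 ≈ -3.3636e-5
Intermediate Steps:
1/(d(-312) - 30189) = 1/((147 - 1*(-312)) - 30189) = 1/((147 + 312) - 30189) = 1/(459 - 30189) = 1/(-29730) = -1/29730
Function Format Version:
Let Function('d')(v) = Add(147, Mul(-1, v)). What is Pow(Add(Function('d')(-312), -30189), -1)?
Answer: Rational(-1, 29730) ≈ -3.3636e-5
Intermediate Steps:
Pow(Add(Function('d')(-312), -30189), -1) = Pow(Add(Add(147, Mul(-1, -312)), -30189), -1) = Pow(Add(Add(147, 312), -30189), -1) = Pow(Add(459, -30189), -1) = Pow(-29730, -1) = Rational(-1, 29730)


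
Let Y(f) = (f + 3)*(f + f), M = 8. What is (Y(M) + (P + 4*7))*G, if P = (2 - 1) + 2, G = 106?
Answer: 21942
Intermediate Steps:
P = 3 (P = 1 + 2 = 3)
Y(f) = 2*f*(3 + f) (Y(f) = (3 + f)*(2*f) = 2*f*(3 + f))
(Y(M) + (P + 4*7))*G = (2*8*(3 + 8) + (3 + 4*7))*106 = (2*8*11 + (3 + 28))*106 = (176 + 31)*106 = 207*106 = 21942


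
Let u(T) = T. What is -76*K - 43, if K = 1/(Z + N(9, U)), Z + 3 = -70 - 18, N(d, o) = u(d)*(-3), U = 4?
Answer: -2499/59 ≈ -42.356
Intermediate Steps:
N(d, o) = -3*d (N(d, o) = d*(-3) = -3*d)
Z = -91 (Z = -3 + (-70 - 18) = -3 - 88 = -91)
K = -1/118 (K = 1/(-91 - 3*9) = 1/(-91 - 27) = 1/(-118) = -1/118 ≈ -0.0084746)
-76*K - 43 = -76*(-1/118) - 43 = 38/59 - 43 = -2499/59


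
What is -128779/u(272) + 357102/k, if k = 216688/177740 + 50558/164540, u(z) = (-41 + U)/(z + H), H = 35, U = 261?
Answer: 4439459337631589/81840041140 ≈ 54246.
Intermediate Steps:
u(z) = 220/(35 + z) (u(z) = (-41 + 261)/(z + 35) = 220/(35 + z))
k = 1116000561/731133490 (k = 216688*(1/177740) + 50558*(1/164540) = 54172/44435 + 25279/82270 = 1116000561/731133490 ≈ 1.5264)
-128779/u(272) + 357102/k = -128779/(220/(35 + 272)) + 357102/(1116000561/731133490) = -128779/(220/307) + 357102*(731133490/1116000561) = -128779/(220*(1/307)) + 87029743848660/372000187 = -128779/220/307 + 87029743848660/372000187 = -128779*307/220 + 87029743848660/372000187 = -39535153/220 + 87029743848660/372000187 = 4439459337631589/81840041140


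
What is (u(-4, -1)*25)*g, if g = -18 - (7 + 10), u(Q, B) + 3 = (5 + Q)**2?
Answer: 1750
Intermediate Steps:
u(Q, B) = -3 + (5 + Q)**2
g = -35 (g = -18 - 1*17 = -18 - 17 = -35)
(u(-4, -1)*25)*g = ((-3 + (5 - 4)**2)*25)*(-35) = ((-3 + 1**2)*25)*(-35) = ((-3 + 1)*25)*(-35) = -2*25*(-35) = -50*(-35) = 1750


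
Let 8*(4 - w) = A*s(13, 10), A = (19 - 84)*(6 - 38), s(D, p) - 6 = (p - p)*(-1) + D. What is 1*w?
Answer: -4936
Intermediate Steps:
s(D, p) = 6 + D (s(D, p) = 6 + ((p - p)*(-1) + D) = 6 + (0*(-1) + D) = 6 + (0 + D) = 6 + D)
A = 2080 (A = -65*(-32) = 2080)
w = -4936 (w = 4 - 260*(6 + 13) = 4 - 260*19 = 4 - ⅛*39520 = 4 - 4940 = -4936)
1*w = 1*(-4936) = -4936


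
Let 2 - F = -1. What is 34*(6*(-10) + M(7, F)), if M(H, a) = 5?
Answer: -1870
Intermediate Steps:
F = 3 (F = 2 - 1*(-1) = 2 + 1 = 3)
34*(6*(-10) + M(7, F)) = 34*(6*(-10) + 5) = 34*(-60 + 5) = 34*(-55) = -1870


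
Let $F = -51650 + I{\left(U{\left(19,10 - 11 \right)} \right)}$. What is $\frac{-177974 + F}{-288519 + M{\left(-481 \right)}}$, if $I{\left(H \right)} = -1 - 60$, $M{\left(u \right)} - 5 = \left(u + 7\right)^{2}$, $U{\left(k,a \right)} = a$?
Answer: $\frac{229685}{63838} \approx 3.5979$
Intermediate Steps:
$M{\left(u \right)} = 5 + \left(7 + u\right)^{2}$ ($M{\left(u \right)} = 5 + \left(u + 7\right)^{2} = 5 + \left(7 + u\right)^{2}$)
$I{\left(H \right)} = -61$ ($I{\left(H \right)} = -1 - 60 = -61$)
$F = -51711$ ($F = -51650 - 61 = -51711$)
$\frac{-177974 + F}{-288519 + M{\left(-481 \right)}} = \frac{-177974 - 51711}{-288519 + \left(5 + \left(7 - 481\right)^{2}\right)} = - \frac{229685}{-288519 + \left(5 + \left(-474\right)^{2}\right)} = - \frac{229685}{-288519 + \left(5 + 224676\right)} = - \frac{229685}{-288519 + 224681} = - \frac{229685}{-63838} = \left(-229685\right) \left(- \frac{1}{63838}\right) = \frac{229685}{63838}$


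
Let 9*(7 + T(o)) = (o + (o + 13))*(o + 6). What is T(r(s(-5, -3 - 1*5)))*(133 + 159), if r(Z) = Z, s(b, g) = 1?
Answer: 4088/3 ≈ 1362.7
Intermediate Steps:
T(o) = -7 + (6 + o)*(13 + 2*o)/9 (T(o) = -7 + ((o + (o + 13))*(o + 6))/9 = -7 + ((o + (13 + o))*(6 + o))/9 = -7 + ((13 + 2*o)*(6 + o))/9 = -7 + ((6 + o)*(13 + 2*o))/9 = -7 + (6 + o)*(13 + 2*o)/9)
T(r(s(-5, -3 - 1*5)))*(133 + 159) = (5/3 + (2/9)*1² + (25/9)*1)*(133 + 159) = (5/3 + (2/9)*1 + 25/9)*292 = (5/3 + 2/9 + 25/9)*292 = (14/3)*292 = 4088/3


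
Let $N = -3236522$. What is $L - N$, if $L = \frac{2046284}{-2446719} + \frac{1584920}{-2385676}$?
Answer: $\frac{4722956295685483876}{1459269699261} \approx 3.2365 \cdot 10^{6}$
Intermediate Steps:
$L = - \frac{2189906126366}{1459269699261}$ ($L = 2046284 \left(- \frac{1}{2446719}\right) + 1584920 \left(- \frac{1}{2385676}\right) = - \frac{2046284}{2446719} - \frac{396230}{596419} = - \frac{2189906126366}{1459269699261} \approx -1.5007$)
$L - N = - \frac{2189906126366}{1459269699261} - -3236522 = - \frac{2189906126366}{1459269699261} + 3236522 = \frac{4722956295685483876}{1459269699261}$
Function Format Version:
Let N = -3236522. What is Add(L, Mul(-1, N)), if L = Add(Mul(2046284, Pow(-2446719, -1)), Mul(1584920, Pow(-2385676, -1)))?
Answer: Rational(4722956295685483876, 1459269699261) ≈ 3.2365e+6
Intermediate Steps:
L = Rational(-2189906126366, 1459269699261) (L = Add(Mul(2046284, Rational(-1, 2446719)), Mul(1584920, Rational(-1, 2385676))) = Add(Rational(-2046284, 2446719), Rational(-396230, 596419)) = Rational(-2189906126366, 1459269699261) ≈ -1.5007)
Add(L, Mul(-1, N)) = Add(Rational(-2189906126366, 1459269699261), Mul(-1, -3236522)) = Add(Rational(-2189906126366, 1459269699261), 3236522) = Rational(4722956295685483876, 1459269699261)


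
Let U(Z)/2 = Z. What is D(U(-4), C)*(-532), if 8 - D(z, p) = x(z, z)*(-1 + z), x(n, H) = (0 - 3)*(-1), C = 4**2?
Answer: -18620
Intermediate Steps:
C = 16
U(Z) = 2*Z
x(n, H) = 3 (x(n, H) = -3*(-1) = 3)
D(z, p) = 11 - 3*z (D(z, p) = 8 - 3*(-1 + z) = 8 - (-3 + 3*z) = 8 + (3 - 3*z) = 11 - 3*z)
D(U(-4), C)*(-532) = (11 - 6*(-4))*(-532) = (11 - 3*(-8))*(-532) = (11 + 24)*(-532) = 35*(-532) = -18620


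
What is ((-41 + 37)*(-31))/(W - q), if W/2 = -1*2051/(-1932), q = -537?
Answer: 17112/74399 ≈ 0.23000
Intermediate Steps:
W = 293/138 (W = 2*(-1*2051/(-1932)) = 2*(-2051*(-1/1932)) = 2*(293/276) = 293/138 ≈ 2.1232)
((-41 + 37)*(-31))/(W - q) = ((-41 + 37)*(-31))/(293/138 - 1*(-537)) = (-4*(-31))/(293/138 + 537) = 124/(74399/138) = 124*(138/74399) = 17112/74399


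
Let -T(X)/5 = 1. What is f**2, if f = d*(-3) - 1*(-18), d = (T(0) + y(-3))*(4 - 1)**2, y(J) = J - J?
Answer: 23409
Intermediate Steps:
y(J) = 0
T(X) = -5 (T(X) = -5*1 = -5)
d = -45 (d = (-5 + 0)*(4 - 1)**2 = -5*3**2 = -5*9 = -45)
f = 153 (f = -45*(-3) - 1*(-18) = 135 + 18 = 153)
f**2 = 153**2 = 23409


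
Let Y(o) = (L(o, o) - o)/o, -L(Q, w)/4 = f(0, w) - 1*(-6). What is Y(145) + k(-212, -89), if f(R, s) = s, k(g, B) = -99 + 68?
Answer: -5244/145 ≈ -36.166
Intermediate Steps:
k(g, B) = -31
L(Q, w) = -24 - 4*w (L(Q, w) = -4*(w - 1*(-6)) = -4*(w + 6) = -4*(6 + w) = -24 - 4*w)
Y(o) = (-24 - 5*o)/o (Y(o) = ((-24 - 4*o) - o)/o = (-24 - 5*o)/o)
Y(145) + k(-212, -89) = (-5 - 24/145) - 31 = -749/145 - 31 = -5244/145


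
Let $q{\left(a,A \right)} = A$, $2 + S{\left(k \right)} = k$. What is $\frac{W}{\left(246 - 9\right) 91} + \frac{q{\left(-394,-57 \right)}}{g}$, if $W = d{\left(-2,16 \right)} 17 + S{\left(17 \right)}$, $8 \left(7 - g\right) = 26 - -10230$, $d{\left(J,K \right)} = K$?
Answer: $\frac{75964}{1309425} \approx 0.058013$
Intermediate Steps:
$S{\left(k \right)} = -2 + k$
$g = -1275$ ($g = 7 - \frac{26 - -10230}{8} = 7 - \frac{26 + 10230}{8} = 7 - 1282 = -1275$)
$W = 287$ ($W = 16 \cdot 17 + \left(-2 + 17\right) = 272 + 15 = 287$)
$\frac{W}{\left(246 - 9\right) 91} + \frac{q{\left(-394,-57 \right)}}{g} = \frac{287}{\left(246 - 9\right) 91} - \frac{57}{-1275} = \frac{287}{237 \cdot 91} - - \frac{19}{425} = \frac{287}{21567} + \frac{19}{425} = 287 \cdot \frac{1}{21567} + \frac{19}{425} = \frac{41}{3081} + \frac{19}{425} = \frac{75964}{1309425}$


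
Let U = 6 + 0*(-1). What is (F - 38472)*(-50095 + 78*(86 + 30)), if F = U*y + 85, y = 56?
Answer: 1561879397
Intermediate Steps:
U = 6 (U = 6 + 0 = 6)
F = 421 (F = 6*56 + 85 = 336 + 85 = 421)
(F - 38472)*(-50095 + 78*(86 + 30)) = (421 - 38472)*(-50095 + 78*(86 + 30)) = -38051*(-50095 + 78*116) = -38051*(-50095 + 9048) = -38051*(-41047) = 1561879397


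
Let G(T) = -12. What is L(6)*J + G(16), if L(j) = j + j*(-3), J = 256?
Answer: -3084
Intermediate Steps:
L(j) = -2*j (L(j) = j - 3*j = -2*j)
L(6)*J + G(16) = -2*6*256 - 12 = -12*256 - 12 = -3072 - 12 = -3084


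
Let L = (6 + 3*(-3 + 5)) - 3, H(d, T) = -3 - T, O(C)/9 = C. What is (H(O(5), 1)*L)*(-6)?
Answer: 216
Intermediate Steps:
O(C) = 9*C
L = 9 (L = (6 + 3*2) - 3 = (6 + 6) - 3 = 12 - 3 = 9)
(H(O(5), 1)*L)*(-6) = ((-3 - 1*1)*9)*(-6) = ((-3 - 1)*9)*(-6) = -4*9*(-6) = -36*(-6) = 216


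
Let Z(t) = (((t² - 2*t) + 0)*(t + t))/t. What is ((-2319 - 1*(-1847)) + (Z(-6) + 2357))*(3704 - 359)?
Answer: 6626445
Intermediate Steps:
Z(t) = -4*t + 2*t² (Z(t) = ((t² - 2*t)*(2*t))/t = (2*t*(t² - 2*t))/t = -4*t + 2*t²)
((-2319 - 1*(-1847)) + (Z(-6) + 2357))*(3704 - 359) = ((-2319 - 1*(-1847)) + (2*(-6)*(-2 - 6) + 2357))*(3704 - 359) = ((-2319 + 1847) + (2*(-6)*(-8) + 2357))*3345 = (-472 + (96 + 2357))*3345 = (-472 + 2453)*3345 = 1981*3345 = 6626445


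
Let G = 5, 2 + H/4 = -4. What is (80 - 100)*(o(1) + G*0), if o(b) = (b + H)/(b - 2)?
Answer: -460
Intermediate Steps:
H = -24 (H = -8 + 4*(-4) = -8 - 16 = -24)
o(b) = (-24 + b)/(-2 + b) (o(b) = (b - 24)/(b - 2) = (-24 + b)/(-2 + b))
(80 - 100)*(o(1) + G*0) = (80 - 100)*((-24 + 1)/(-2 + 1) + 5*0) = -20*(-23/(-1) + 0) = -20*(-1*(-23) + 0) = -20*(23 + 0) = -20*23 = -460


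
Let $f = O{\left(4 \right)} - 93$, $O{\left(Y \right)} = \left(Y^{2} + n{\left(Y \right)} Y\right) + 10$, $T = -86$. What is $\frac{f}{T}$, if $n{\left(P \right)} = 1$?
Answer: $\frac{63}{86} \approx 0.73256$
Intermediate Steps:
$O{\left(Y \right)} = 10 + Y + Y^{2}$ ($O{\left(Y \right)} = \left(Y^{2} + 1 Y\right) + 10 = \left(Y^{2} + Y\right) + 10 = \left(Y + Y^{2}\right) + 10 = 10 + Y + Y^{2}$)
$f = -63$ ($f = \left(10 + 4 + 4^{2}\right) - 93 = \left(10 + 4 + 16\right) - 93 = 30 - 93 = -63$)
$\frac{f}{T} = \frac{1}{-86} \left(-63\right) = \left(- \frac{1}{86}\right) \left(-63\right) = \frac{63}{86}$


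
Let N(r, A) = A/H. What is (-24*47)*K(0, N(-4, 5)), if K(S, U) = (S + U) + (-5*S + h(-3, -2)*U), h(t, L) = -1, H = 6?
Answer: 0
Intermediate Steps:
N(r, A) = A/6
K(S, U) = -4*S (K(S, U) = (S + U) + (-5*S - U) = (S + U) + (-U - 5*S) = -4*S)
(-24*47)*K(0, N(-4, 5)) = (-24*47)*(-4*0) = -1128*0 = 0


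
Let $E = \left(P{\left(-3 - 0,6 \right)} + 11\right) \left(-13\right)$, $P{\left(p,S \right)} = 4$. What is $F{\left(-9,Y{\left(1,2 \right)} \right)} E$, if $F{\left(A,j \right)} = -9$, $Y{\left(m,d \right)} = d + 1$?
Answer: $1755$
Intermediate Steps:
$Y{\left(m,d \right)} = 1 + d$
$E = -195$ ($E = \left(4 + 11\right) \left(-13\right) = 15 \left(-13\right) = -195$)
$F{\left(-9,Y{\left(1,2 \right)} \right)} E = \left(-9\right) \left(-195\right) = 1755$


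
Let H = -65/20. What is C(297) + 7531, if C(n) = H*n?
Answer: 26263/4 ≈ 6565.8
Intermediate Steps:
H = -13/4 (H = -65*1/20 = -13/4 ≈ -3.2500)
C(n) = -13*n/4
C(297) + 7531 = -13/4*297 + 7531 = -3861/4 + 7531 = 26263/4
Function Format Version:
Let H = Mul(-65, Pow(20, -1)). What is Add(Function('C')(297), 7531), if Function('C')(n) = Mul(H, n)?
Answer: Rational(26263, 4) ≈ 6565.8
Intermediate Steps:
H = Rational(-13, 4) (H = Mul(-65, Rational(1, 20)) = Rational(-13, 4) ≈ -3.2500)
Function('C')(n) = Mul(Rational(-13, 4), n)
Add(Function('C')(297), 7531) = Add(Mul(Rational(-13, 4), 297), 7531) = Add(Rational(-3861, 4), 7531) = Rational(26263, 4)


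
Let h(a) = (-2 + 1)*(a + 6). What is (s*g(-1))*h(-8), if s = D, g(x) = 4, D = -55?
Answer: -440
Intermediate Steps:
s = -55
h(a) = -6 - a (h(a) = -(6 + a) = -6 - a)
(s*g(-1))*h(-8) = (-55*4)*(-6 - 1*(-8)) = -220*(-6 + 8) = -220*2 = -440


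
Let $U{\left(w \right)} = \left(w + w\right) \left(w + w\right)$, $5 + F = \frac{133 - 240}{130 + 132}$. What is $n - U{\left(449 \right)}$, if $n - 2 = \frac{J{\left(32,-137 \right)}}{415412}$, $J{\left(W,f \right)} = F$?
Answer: $- \frac{87767135718905}{108837944} \approx -8.064 \cdot 10^{5}$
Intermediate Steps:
$F = - \frac{1417}{262}$ ($F = -5 + \frac{133 - 240}{130 + 132} = -5 - \frac{107}{262} = - \frac{1417}{262} \approx -5.4084$)
$J{\left(W,f \right)} = - \frac{1417}{262}$
$U{\left(w \right)} = 4 w^{2}$ ($U{\left(w \right)} = 2 w 2 w = 4 w^{2}$)
$n = \frac{217674471}{108837944}$ ($n = 2 - \frac{1417}{262 \cdot 415412} = 2 - \frac{1417}{108837944} = \frac{217674471}{108837944} \approx 2.0$)
$n - U{\left(449 \right)} = \frac{217674471}{108837944} - 4 \cdot 449^{2} = \frac{217674471}{108837944} - 4 \cdot 201601 = \frac{217674471}{108837944} - 806404 = - \frac{87767135718905}{108837944}$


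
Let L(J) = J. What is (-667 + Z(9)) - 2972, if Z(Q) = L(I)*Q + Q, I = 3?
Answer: -3603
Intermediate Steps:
Z(Q) = 4*Q (Z(Q) = 3*Q + Q = 4*Q)
(-667 + Z(9)) - 2972 = (-667 + 4*9) - 2972 = (-667 + 36) - 2972 = -631 - 2972 = -3603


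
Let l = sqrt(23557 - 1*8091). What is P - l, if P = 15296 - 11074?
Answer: 4222 - sqrt(15466) ≈ 4097.6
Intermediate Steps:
l = sqrt(15466) (l = sqrt(23557 - 8091) = sqrt(15466) ≈ 124.36)
P = 4222
P - l = 4222 - sqrt(15466)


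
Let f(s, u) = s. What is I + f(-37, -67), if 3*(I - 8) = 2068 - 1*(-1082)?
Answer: 1021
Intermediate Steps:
I = 1058 (I = 8 + (2068 - 1*(-1082))/3 = 8 + (2068 + 1082)/3 = 8 + (⅓)*3150 = 8 + 1050 = 1058)
I + f(-37, -67) = 1058 - 37 = 1021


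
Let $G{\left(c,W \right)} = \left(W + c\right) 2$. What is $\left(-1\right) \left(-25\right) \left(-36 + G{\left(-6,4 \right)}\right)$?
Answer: $-1000$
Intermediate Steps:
$G{\left(c,W \right)} = 2 W + 2 c$
$\left(-1\right) \left(-25\right) \left(-36 + G{\left(-6,4 \right)}\right) = \left(-1\right) \left(-25\right) \left(-36 + \left(2 \cdot 4 + 2 \left(-6\right)\right)\right) = 25 \left(-36 + \left(8 - 12\right)\right) = 25 \left(-36 - 4\right) = 25 \left(-40\right) = -1000$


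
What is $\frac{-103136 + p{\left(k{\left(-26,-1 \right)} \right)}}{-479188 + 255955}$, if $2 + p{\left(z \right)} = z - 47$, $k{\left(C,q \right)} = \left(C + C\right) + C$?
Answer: $\frac{34421}{74411} \approx 0.46258$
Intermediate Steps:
$k{\left(C,q \right)} = 3 C$ ($k{\left(C,q \right)} = 2 C + C = 3 C$)
$p{\left(z \right)} = -49 + z$ ($p{\left(z \right)} = -2 + \left(z - 47\right) = -2 + \left(-47 + z\right) = -49 + z$)
$\frac{-103136 + p{\left(k{\left(-26,-1 \right)} \right)}}{-479188 + 255955} = \frac{-103136 + \left(-49 + 3 \left(-26\right)\right)}{-479188 + 255955} = \frac{-103136 - 127}{-223233} = \left(-103136 - 127\right) \left(- \frac{1}{223233}\right) = \left(-103263\right) \left(- \frac{1}{223233}\right) = \frac{34421}{74411}$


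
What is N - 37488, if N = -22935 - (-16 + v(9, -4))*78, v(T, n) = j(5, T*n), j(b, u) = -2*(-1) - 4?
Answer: -59019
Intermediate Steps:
j(b, u) = -2 (j(b, u) = 2 - 4 = -2)
v(T, n) = -2
N = -21531 (N = -22935 - (-16 - 2)*78 = -22935 - (-18)*78 = -22935 - 1*(-1404) = -22935 + 1404 = -21531)
N - 37488 = -21531 - 37488 = -59019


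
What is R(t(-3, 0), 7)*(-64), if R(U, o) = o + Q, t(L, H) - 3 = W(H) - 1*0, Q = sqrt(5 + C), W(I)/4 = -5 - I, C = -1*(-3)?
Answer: -448 - 128*sqrt(2) ≈ -629.02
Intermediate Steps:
C = 3
W(I) = -20 - 4*I (W(I) = 4*(-5 - I) = -20 - 4*I)
Q = 2*sqrt(2) (Q = sqrt(5 + 3) = sqrt(8) = 2*sqrt(2) ≈ 2.8284)
t(L, H) = -17 - 4*H (t(L, H) = 3 + ((-20 - 4*H) - 1*0) = 3 + ((-20 - 4*H) + 0) = 3 + (-20 - 4*H) = -17 - 4*H)
R(U, o) = o + 2*sqrt(2)
R(t(-3, 0), 7)*(-64) = (7 + 2*sqrt(2))*(-64) = -448 - 128*sqrt(2)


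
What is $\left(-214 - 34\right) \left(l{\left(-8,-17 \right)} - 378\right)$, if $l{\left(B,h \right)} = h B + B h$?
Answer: $26288$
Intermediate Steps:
$l{\left(B,h \right)} = 2 B h$ ($l{\left(B,h \right)} = B h + B h = 2 B h$)
$\left(-214 - 34\right) \left(l{\left(-8,-17 \right)} - 378\right) = \left(-214 - 34\right) \left(2 \left(-8\right) \left(-17\right) - 378\right) = \left(-214 - 34\right) \left(272 - 378\right) = \left(-248\right) \left(-106\right) = 26288$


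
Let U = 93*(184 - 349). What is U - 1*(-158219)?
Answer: 142874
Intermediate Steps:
U = -15345 (U = 93*(-165) = -15345)
U - 1*(-158219) = -15345 - 1*(-158219) = -15345 + 158219 = 142874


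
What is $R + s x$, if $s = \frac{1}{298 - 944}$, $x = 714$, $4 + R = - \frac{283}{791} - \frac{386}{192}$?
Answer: $- \frac{10782581}{1442784} \approx -7.4735$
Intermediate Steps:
$R = - \frac{483575}{75936}$ ($R = -4 - \left(\frac{193}{96} + \frac{283}{791}\right) = -4 - \frac{179831}{75936} = - \frac{483575}{75936} \approx -6.3682$)
$s = - \frac{1}{646}$ ($s = \frac{1}{-646} = - \frac{1}{646} \approx -0.001548$)
$R + s x = - \frac{483575}{75936} - \frac{21}{19} = - \frac{10782581}{1442784}$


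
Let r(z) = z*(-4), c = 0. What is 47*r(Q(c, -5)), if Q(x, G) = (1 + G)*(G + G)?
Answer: -7520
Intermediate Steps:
Q(x, G) = 2*G*(1 + G) (Q(x, G) = (1 + G)*(2*G) = 2*G*(1 + G))
r(z) = -4*z
47*r(Q(c, -5)) = 47*(-8*(-5)*(1 - 5)) = 47*(-8*(-5)*(-4)) = 47*(-4*40) = 47*(-160) = -7520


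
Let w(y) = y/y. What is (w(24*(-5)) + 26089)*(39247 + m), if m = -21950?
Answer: 451278730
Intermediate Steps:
w(y) = 1
(w(24*(-5)) + 26089)*(39247 + m) = (1 + 26089)*(39247 - 21950) = 26090*17297 = 451278730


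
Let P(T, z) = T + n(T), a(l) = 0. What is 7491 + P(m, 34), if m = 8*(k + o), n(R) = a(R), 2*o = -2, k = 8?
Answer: 7547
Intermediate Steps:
o = -1 (o = (1/2)*(-2) = -1)
n(R) = 0
m = 56 (m = 8*(8 - 1) = 8*7 = 56)
P(T, z) = T (P(T, z) = T + 0 = T)
7491 + P(m, 34) = 7491 + 56 = 7547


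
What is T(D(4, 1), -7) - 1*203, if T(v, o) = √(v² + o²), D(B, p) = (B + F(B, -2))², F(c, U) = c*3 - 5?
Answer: -203 + √14690 ≈ -81.798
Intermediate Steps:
F(c, U) = -5 + 3*c (F(c, U) = 3*c - 5 = -5 + 3*c)
D(B, p) = (-5 + 4*B)² (D(B, p) = (B + (-5 + 3*B))² = (-5 + 4*B)²)
T(v, o) = √(o² + v²)
T(D(4, 1), -7) - 1*203 = √((-7)² + ((-5 + 4*4)²)²) - 1*203 = √(49 + ((-5 + 16)²)²) - 203 = √(49 + (11²)²) - 203 = √(49 + 121²) - 203 = √(49 + 14641) - 203 = √14690 - 203 = -203 + √14690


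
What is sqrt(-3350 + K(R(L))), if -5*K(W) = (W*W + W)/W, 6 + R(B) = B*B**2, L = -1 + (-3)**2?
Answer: I*sqrt(86285)/5 ≈ 58.749*I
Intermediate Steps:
L = 8 (L = -1 + 9 = 8)
R(B) = -6 + B**3 (R(B) = -6 + B*B**2 = -6 + B**3)
K(W) = -(W + W**2)/(5*W) (K(W) = -(W*W + W)/(5*W) = -(W**2 + W)/(5*W) = -(W + W**2)/(5*W))
sqrt(-3350 + K(R(L))) = sqrt(-3350 + (-1/5 - (-6 + 8**3)/5)) = sqrt(-3350 + (-1/5 - (-6 + 512)/5)) = sqrt(-3350 + (-1/5 - 1/5*506)) = sqrt(-3350 + (-1/5 - 506/5)) = sqrt(-3350 - 507/5) = sqrt(-17257/5) = I*sqrt(86285)/5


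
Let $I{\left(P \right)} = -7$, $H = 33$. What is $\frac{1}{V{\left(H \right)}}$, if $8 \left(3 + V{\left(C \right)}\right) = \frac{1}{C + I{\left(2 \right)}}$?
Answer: $- \frac{208}{623} \approx -0.33387$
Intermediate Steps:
$V{\left(C \right)} = -3 + \frac{1}{8 \left(-7 + C\right)}$ ($V{\left(C \right)} = -3 + \frac{1}{8 \left(C - 7\right)} = -3 + \frac{1}{8 \left(-7 + C\right)}$)
$\frac{1}{V{\left(H \right)}} = \frac{1}{\frac{1}{8} \frac{1}{-7 + 33} \left(169 - 792\right)} = \frac{1}{\frac{1}{8} \cdot \frac{1}{26} \left(169 - 792\right)} = \frac{1}{\frac{1}{8} \cdot \frac{1}{26} \left(-623\right)} = \frac{1}{- \frac{623}{208}} = - \frac{208}{623}$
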